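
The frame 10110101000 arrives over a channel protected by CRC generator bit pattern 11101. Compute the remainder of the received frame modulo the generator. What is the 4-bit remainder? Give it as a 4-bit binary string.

0100

Modulo-2 division of 10110101000 by 11101:
  pos 0: 10110 XOR 11101 = 01011
  pos 1: 10111 XOR 11101 = 01010
  pos 2: 10100 XOR 11101 = 01001
  pos 3: 10011 XOR 11101 = 01110
  pos 4: 11100 XOR 11101 = 00001
Remainder = 0100 (nonzero — an error is detected).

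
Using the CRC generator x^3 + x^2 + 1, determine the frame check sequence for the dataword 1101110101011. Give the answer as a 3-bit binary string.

100

Append 3 zeros: 1101110101011000. Divide by 1101 (XOR where the leading bit is 1):
  pos 0: 1101 XOR 1101 = 0000
  pos 4: 1101 XOR 1101 = 0000
  pos 9: 1011 XOR 1101 = 0110
  pos 10: 1100 XOR 1101 = 0001
Remainder (last 3 bits) = 100. This is the CRC / FCS.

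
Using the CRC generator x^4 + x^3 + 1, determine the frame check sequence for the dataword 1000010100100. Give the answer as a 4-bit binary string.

0101

Append 4 zeros: 10000101001000000. Divide by 11001 (XOR where the leading bit is 1):
  pos 0: 10000 XOR 11001 = 01001
  pos 1: 10011 XOR 11001 = 01010
  pos 2: 10100 XOR 11001 = 01101
  pos 3: 11011 XOR 11001 = 00010
  pos 6: 10001 XOR 11001 = 01000
  pos 7: 10000 XOR 11001 = 01001
  pos 8: 10010 XOR 11001 = 01011
  pos 9: 10110 XOR 11001 = 01111
  pos 10: 11110 XOR 11001 = 00111
  pos 12: 11100 XOR 11001 = 00101
Remainder (last 4 bits) = 0101. This is the CRC / FCS.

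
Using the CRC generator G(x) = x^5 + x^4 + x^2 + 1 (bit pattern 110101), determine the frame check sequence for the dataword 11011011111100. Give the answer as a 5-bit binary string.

00110

Append 5 zeros: 1101101111110000000. Divide by 110101 (XOR where the leading bit is 1):
  pos 0: 110110 XOR 110101 = 000011
  pos 4: 111111 XOR 110101 = 001010
  pos 6: 101011 XOR 110101 = 011110
  pos 7: 111100 XOR 110101 = 001001
  pos 9: 100100 XOR 110101 = 010001
  pos 10: 100010 XOR 110101 = 010111
  pos 11: 101110 XOR 110101 = 011011
  pos 12: 110110 XOR 110101 = 000011
Remainder (last 5 bits) = 00110. This is the CRC / FCS.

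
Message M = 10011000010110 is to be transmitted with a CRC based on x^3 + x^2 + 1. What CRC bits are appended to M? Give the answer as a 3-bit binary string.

Append 3 zeros: 10011000010110000. Divide by 1101 (XOR where the leading bit is 1):
  pos 0: 1001 XOR 1101 = 0100
  pos 1: 1001 XOR 1101 = 0100
  pos 2: 1000 XOR 1101 = 0101
  pos 3: 1010 XOR 1101 = 0111
  pos 4: 1110 XOR 1101 = 0011
  pos 6: 1101 XOR 1101 = 0000
  pos 11: 1100 XOR 1101 = 0001
Remainder (last 3 bits) = 100. This is the CRC / FCS.

100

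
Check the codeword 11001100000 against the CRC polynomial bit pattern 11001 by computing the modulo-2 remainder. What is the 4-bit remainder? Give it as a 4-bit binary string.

Modulo-2 division of 11001100000 by 11001:
  pos 0: 11001 XOR 11001 = 00000
  pos 5: 10000 XOR 11001 = 01001
  pos 6: 10010 XOR 11001 = 01011
Remainder = 1011 (nonzero — an error is detected).

1011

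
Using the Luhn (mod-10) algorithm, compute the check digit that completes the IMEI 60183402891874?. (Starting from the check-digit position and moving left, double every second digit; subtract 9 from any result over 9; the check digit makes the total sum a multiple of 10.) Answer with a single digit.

1

Partial digits right→left: 4 7 8 1 9 8 2 0 4 3 8 1 0 6
Double every second digit counting from the check-digit position (so the 1st, 3rd, 5th, ... of the partial from the right).
  doubled (with −9 where >9): 8 7 9 4 8 7 0 → sum 43
  kept as-is: 7 1 8 0 3 1 6 → sum 26
Total = 43 + 26 = 69.
Check digit = (10 − (69 mod 10)) mod 10 = 1.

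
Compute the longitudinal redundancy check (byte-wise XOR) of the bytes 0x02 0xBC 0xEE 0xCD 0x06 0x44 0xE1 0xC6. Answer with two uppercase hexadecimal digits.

F8

XOR the bytes together:
  start with 0x02
  0x02 ⊕ 0xBC = 0xBE
  0xBE ⊕ 0xEE = 0x50
  0x50 ⊕ 0xCD = 0x9D
  0x9D ⊕ 0x06 = 0x9B
  0x9B ⊕ 0x44 = 0xDF
  0xDF ⊕ 0xE1 = 0x3E
  0x3E ⊕ 0xC6 = 0xF8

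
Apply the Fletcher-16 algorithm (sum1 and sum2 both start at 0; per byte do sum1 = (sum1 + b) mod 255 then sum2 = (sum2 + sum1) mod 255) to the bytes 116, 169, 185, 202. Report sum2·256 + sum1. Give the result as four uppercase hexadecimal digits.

0DA2

Running sums (mod 255):
  after byte 0 (116): sum1=116, sum2=116
  after byte 1 (169): sum1=30, sum2=146
  after byte 2 (185): sum1=215, sum2=106
  after byte 3 (202): sum1=162, sum2=13
Checksum = sum2·256 + sum1 = 13·256 + 162 = 3490 = 0x0DA2.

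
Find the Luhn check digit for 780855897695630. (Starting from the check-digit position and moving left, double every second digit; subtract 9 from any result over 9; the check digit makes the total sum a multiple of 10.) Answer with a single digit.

6

Partial digits right→left: 0 3 6 5 9 6 7 9 8 5 5 8 0 8 7
Double every second digit counting from the check-digit position (so the 1st, 3rd, 5th, ... of the partial from the right).
  doubled (with −9 where >9): 0 3 9 5 7 1 0 5 → sum 30
  kept as-is: 3 5 6 9 5 8 8 → sum 44
Total = 30 + 44 = 74.
Check digit = (10 − (74 mod 10)) mod 10 = 6.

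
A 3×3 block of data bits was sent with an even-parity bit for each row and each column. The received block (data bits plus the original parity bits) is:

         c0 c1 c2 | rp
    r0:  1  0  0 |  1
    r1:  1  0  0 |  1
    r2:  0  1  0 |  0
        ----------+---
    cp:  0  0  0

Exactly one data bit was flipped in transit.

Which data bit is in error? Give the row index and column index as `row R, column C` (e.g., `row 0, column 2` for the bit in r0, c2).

row 2, column 1

Recompute each row's even parity and compare to rp:
  r0: data parity 1, sent rp 1 → ok
  r1: data parity 1, sent rp 1 → ok
  r2: data parity 1, sent rp 0 → mismatch
Recompute each column's even parity and compare to cp:
  c0: data parity 0, sent cp 0 → ok
  c1: data parity 1, sent cp 0 → mismatch
  c2: data parity 0, sent cp 0 → ok
Exactly one row (r2) and one column (c1) fail → the flipped bit is at their intersection.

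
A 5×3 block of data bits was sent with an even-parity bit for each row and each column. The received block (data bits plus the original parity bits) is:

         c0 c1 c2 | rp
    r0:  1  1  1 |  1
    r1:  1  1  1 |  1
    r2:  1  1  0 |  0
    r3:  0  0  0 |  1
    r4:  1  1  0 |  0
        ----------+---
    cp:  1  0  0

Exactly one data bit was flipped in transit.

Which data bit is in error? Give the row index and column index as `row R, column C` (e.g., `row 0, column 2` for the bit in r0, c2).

Recompute each row's even parity and compare to rp:
  r0: data parity 1, sent rp 1 → ok
  r1: data parity 1, sent rp 1 → ok
  r2: data parity 0, sent rp 0 → ok
  r3: data parity 0, sent rp 1 → mismatch
  r4: data parity 0, sent rp 0 → ok
Recompute each column's even parity and compare to cp:
  c0: data parity 0, sent cp 1 → mismatch
  c1: data parity 0, sent cp 0 → ok
  c2: data parity 0, sent cp 0 → ok
Exactly one row (r3) and one column (c0) fail → the flipped bit is at their intersection.

row 3, column 0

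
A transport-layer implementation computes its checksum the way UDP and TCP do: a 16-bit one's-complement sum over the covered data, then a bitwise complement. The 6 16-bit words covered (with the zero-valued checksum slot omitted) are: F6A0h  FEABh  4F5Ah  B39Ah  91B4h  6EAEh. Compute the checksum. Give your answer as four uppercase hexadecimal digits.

One's-complement addition (fold any carry out of bit 15 back into bit 0):
  0xF6A0 + 0xFEAB = 0x1F54B → wrap carry → 0xF54C
  0xF54C + 0x4F5A = 0x144A6 → wrap carry → 0x44A7
  0x44A7 + 0xB39A = 0x0F841
  0xF841 + 0x91B4 = 0x189F5 → wrap carry → 0x89F6
  0x89F6 + 0x6EAE = 0x0F8A4
One's-complement sum = 0xF8A4.
Checksum = ~0xF8A4 & 0xFFFF = 0x075B.

075B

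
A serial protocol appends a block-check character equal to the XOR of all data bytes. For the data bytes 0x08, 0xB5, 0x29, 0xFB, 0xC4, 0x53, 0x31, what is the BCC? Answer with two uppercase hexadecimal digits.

XOR the bytes together:
  start with 0x08
  0x08 ⊕ 0xB5 = 0xBD
  0xBD ⊕ 0x29 = 0x94
  0x94 ⊕ 0xFB = 0x6F
  0x6F ⊕ 0xC4 = 0xAB
  0xAB ⊕ 0x53 = 0xF8
  0xF8 ⊕ 0x31 = 0xC9

C9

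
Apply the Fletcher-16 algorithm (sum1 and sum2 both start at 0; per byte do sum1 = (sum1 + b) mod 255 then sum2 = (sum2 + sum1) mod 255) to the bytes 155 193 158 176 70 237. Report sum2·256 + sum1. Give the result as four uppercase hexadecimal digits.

75E0

Running sums (mod 255):
  after byte 0 (155): sum1=155, sum2=155
  after byte 1 (193): sum1=93, sum2=248
  after byte 2 (158): sum1=251, sum2=244
  after byte 3 (176): sum1=172, sum2=161
  after byte 4 (70): sum1=242, sum2=148
  after byte 5 (237): sum1=224, sum2=117
Checksum = sum2·256 + sum1 = 117·256 + 224 = 30176 = 0x75E0.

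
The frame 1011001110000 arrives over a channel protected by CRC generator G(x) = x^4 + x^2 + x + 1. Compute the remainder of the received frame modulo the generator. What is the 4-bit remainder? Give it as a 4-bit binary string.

Modulo-2 division of 1011001110000 by 10111:
  pos 0: 10110 XOR 10111 = 00001
  pos 4: 10111 XOR 10111 = 00000
Remainder = 0000 (zero — the frame passes the CRC check).

0000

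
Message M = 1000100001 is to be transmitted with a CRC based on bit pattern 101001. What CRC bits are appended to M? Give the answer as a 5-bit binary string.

Append 5 zeros: 100010000100000. Divide by 101001 (XOR where the leading bit is 1):
  pos 0: 100010 XOR 101001 = 001011
  pos 2: 101100 XOR 101001 = 000101
  pos 5: 101010 XOR 101001 = 000011
  pos 9: 110000 XOR 101001 = 011001
Remainder (last 5 bits) = 11001. This is the CRC / FCS.

11001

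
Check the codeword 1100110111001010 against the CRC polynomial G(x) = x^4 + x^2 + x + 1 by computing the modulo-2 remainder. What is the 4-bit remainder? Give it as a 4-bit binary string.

Modulo-2 division of 1100110111001010 by 10111:
  pos 0: 11001 XOR 10111 = 01110
  pos 1: 11101 XOR 10111 = 01010
  pos 2: 10100 XOR 10111 = 00011
  pos 5: 11111 XOR 10111 = 01000
  pos 6: 10000 XOR 10111 = 00111
  pos 8: 11101 XOR 10111 = 01010
  pos 9: 10100 XOR 10111 = 00011
Remainder = 1110 (nonzero — an error is detected).

1110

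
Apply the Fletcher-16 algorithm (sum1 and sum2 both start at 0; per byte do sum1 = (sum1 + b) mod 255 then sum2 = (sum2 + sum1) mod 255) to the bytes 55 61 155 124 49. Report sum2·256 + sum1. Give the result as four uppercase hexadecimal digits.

06BD

Running sums (mod 255):
  after byte 0 (55): sum1=55, sum2=55
  after byte 1 (61): sum1=116, sum2=171
  after byte 2 (155): sum1=16, sum2=187
  after byte 3 (124): sum1=140, sum2=72
  after byte 4 (49): sum1=189, sum2=6
Checksum = sum2·256 + sum1 = 6·256 + 189 = 1725 = 0x06BD.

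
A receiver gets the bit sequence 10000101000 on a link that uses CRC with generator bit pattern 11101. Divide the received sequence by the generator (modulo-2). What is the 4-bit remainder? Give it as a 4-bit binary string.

0111

Modulo-2 division of 10000101000 by 11101:
  pos 0: 10000 XOR 11101 = 01101
  pos 1: 11011 XOR 11101 = 00110
  pos 3: 11001 XOR 11101 = 00100
  pos 5: 10000 XOR 11101 = 01101
  pos 6: 11010 XOR 11101 = 00111
Remainder = 0111 (nonzero — an error is detected).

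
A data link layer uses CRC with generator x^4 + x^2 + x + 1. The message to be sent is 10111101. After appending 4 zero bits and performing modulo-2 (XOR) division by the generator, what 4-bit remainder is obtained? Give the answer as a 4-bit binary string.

1100

Append 4 zeros: 101111010000. Divide by 10111 (XOR where the leading bit is 1):
  pos 0: 10111 XOR 10111 = 00000
  pos 5: 10100 XOR 10111 = 00011
Remainder (last 4 bits) = 1100. This is the CRC / FCS.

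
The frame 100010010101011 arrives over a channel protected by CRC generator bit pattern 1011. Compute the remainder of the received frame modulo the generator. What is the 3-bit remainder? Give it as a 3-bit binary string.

100

Modulo-2 division of 100010010101011 by 1011:
  pos 0: 1000 XOR 1011 = 0011
  pos 2: 1110 XOR 1011 = 0101
  pos 3: 1010 XOR 1011 = 0001
  pos 6: 1101 XOR 1011 = 0110
  pos 7: 1100 XOR 1011 = 0111
  pos 8: 1111 XOR 1011 = 0100
  pos 9: 1000 XOR 1011 = 0011
  pos 11: 1111 XOR 1011 = 0100
Remainder = 100 (nonzero — an error is detected).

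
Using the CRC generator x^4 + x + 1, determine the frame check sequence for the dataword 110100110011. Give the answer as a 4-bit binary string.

1101

Append 4 zeros: 1101001100110000. Divide by 10011 (XOR where the leading bit is 1):
  pos 0: 11010 XOR 10011 = 01001
  pos 1: 10010 XOR 10011 = 00001
  pos 5: 11100 XOR 10011 = 01111
  pos 6: 11111 XOR 10011 = 01100
  pos 7: 11001 XOR 10011 = 01010
  pos 8: 10100 XOR 10011 = 00111
  pos 10: 11100 XOR 10011 = 01111
  pos 11: 11110 XOR 10011 = 01101
Remainder (last 4 bits) = 1101. This is the CRC / FCS.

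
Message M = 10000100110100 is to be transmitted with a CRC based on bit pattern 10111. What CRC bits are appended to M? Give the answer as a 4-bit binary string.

1011

Append 4 zeros: 100001001101000000. Divide by 10111 (XOR where the leading bit is 1):
  pos 0: 10000 XOR 10111 = 00111
  pos 2: 11110 XOR 10111 = 01001
  pos 3: 10010 XOR 10111 = 00101
  pos 5: 10111 XOR 10111 = 00000
  pos 11: 10000 XOR 10111 = 00111
  pos 13: 11100 XOR 10111 = 01011
Remainder (last 4 bits) = 1011. This is the CRC / FCS.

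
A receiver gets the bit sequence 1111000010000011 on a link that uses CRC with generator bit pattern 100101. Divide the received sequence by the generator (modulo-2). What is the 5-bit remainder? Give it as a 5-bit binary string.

Modulo-2 division of 1111000010000011 by 100101:
  pos 0: 111100 XOR 100101 = 011001
  pos 1: 110010 XOR 100101 = 010111
  pos 2: 101110 XOR 100101 = 001011
  pos 4: 101110 XOR 100101 = 001011
  pos 6: 101100 XOR 100101 = 001001
  pos 8: 100100 XOR 100101 = 000001
Remainder = 00111 (nonzero — an error is detected).

00111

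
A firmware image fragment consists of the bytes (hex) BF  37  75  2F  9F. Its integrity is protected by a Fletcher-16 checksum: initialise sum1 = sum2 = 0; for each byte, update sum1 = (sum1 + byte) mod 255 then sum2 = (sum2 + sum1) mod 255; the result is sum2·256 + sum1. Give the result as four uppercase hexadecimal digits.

F93B

Running sums (mod 255):
  after byte 0 (BF): sum1=191, sum2=191
  after byte 1 (37): sum1=246, sum2=182
  after byte 2 (75): sum1=108, sum2=35
  after byte 3 (2F): sum1=155, sum2=190
  after byte 4 (9F): sum1=59, sum2=249
Checksum = sum2·256 + sum1 = 249·256 + 59 = 63803 = 0xF93B.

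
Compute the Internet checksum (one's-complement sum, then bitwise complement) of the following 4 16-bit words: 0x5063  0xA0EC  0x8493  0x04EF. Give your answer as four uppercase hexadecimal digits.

One's-complement addition (fold any carry out of bit 15 back into bit 0):
  0x5063 + 0xA0EC = 0x0F14F
  0xF14F + 0x8493 = 0x175E2 → wrap carry → 0x75E3
  0x75E3 + 0x04EF = 0x07AD2
One's-complement sum = 0x7AD2.
Checksum = ~0x7AD2 & 0xFFFF = 0x852D.

852D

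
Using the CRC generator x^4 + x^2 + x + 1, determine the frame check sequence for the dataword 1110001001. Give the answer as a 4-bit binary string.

Append 4 zeros: 11100010010000. Divide by 10111 (XOR where the leading bit is 1):
  pos 0: 11100 XOR 10111 = 01011
  pos 1: 10110 XOR 10111 = 00001
  pos 5: 11001 XOR 10111 = 01110
  pos 6: 11100 XOR 10111 = 01011
  pos 7: 10110 XOR 10111 = 00001
Remainder (last 4 bits) = 0100. This is the CRC / FCS.

0100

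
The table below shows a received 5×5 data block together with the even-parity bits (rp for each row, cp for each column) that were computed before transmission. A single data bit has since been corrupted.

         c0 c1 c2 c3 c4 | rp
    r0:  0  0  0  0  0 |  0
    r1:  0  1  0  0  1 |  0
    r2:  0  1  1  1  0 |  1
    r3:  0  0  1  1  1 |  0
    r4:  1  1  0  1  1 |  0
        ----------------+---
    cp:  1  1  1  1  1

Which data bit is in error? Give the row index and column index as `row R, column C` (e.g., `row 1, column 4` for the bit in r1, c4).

Recompute each row's even parity and compare to rp:
  r0: data parity 0, sent rp 0 → ok
  r1: data parity 0, sent rp 0 → ok
  r2: data parity 1, sent rp 1 → ok
  r3: data parity 1, sent rp 0 → mismatch
  r4: data parity 0, sent rp 0 → ok
Recompute each column's even parity and compare to cp:
  c0: data parity 1, sent cp 1 → ok
  c1: data parity 1, sent cp 1 → ok
  c2: data parity 0, sent cp 1 → mismatch
  c3: data parity 1, sent cp 1 → ok
  c4: data parity 1, sent cp 1 → ok
Exactly one row (r3) and one column (c2) fail → the flipped bit is at their intersection.

row 3, column 2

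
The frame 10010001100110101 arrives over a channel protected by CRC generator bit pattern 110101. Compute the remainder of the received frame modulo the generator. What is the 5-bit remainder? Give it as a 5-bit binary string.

00000

Modulo-2 division of 10010001100110101 by 110101:
  pos 0: 100100 XOR 110101 = 010001
  pos 1: 100010 XOR 110101 = 010111
  pos 2: 101111 XOR 110101 = 011010
  pos 3: 110101 XOR 110101 = 000000
  pos 11: 110101 XOR 110101 = 000000
Remainder = 00000 (zero — the frame passes the CRC check).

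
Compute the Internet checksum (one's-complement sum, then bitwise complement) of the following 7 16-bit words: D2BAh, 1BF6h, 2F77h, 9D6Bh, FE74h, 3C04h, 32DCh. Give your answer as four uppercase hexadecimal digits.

One's-complement addition (fold any carry out of bit 15 back into bit 0):
  0xD2BA + 0x1BF6 = 0x0EEB0
  0xEEB0 + 0x2F77 = 0x11E27 → wrap carry → 0x1E28
  0x1E28 + 0x9D6B = 0x0BB93
  0xBB93 + 0xFE74 = 0x1BA07 → wrap carry → 0xBA08
  0xBA08 + 0x3C04 = 0x0F60C
  0xF60C + 0x32DC = 0x128E8 → wrap carry → 0x28E9
One's-complement sum = 0x28E9.
Checksum = ~0x28E9 & 0xFFFF = 0xD716.

D716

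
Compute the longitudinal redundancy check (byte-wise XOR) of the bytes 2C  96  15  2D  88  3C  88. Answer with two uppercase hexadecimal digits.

BE

XOR the bytes together:
  start with 0x2C
  0x2C ⊕ 0x96 = 0xBA
  0xBA ⊕ 0x15 = 0xAF
  0xAF ⊕ 0x2D = 0x82
  0x82 ⊕ 0x88 = 0x0A
  0x0A ⊕ 0x3C = 0x36
  0x36 ⊕ 0x88 = 0xBE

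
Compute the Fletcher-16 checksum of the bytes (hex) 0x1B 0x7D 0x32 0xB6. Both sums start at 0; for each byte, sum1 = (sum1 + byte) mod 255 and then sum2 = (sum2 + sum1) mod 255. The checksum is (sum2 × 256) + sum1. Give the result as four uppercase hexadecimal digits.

Running sums (mod 255):
  after byte 0 (0x1B): sum1=27, sum2=27
  after byte 1 (0x7D): sum1=152, sum2=179
  after byte 2 (0x32): sum1=202, sum2=126
  after byte 3 (0xB6): sum1=129, sum2=0
Checksum = sum2·256 + sum1 = 0·256 + 129 = 129 = 0x0081.

0081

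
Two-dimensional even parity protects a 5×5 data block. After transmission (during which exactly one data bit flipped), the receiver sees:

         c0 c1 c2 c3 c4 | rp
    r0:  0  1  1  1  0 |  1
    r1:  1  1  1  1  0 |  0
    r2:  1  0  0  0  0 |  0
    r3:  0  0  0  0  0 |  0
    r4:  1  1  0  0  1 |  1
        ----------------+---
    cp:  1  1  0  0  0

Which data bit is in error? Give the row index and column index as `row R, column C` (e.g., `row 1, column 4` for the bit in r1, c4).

row 2, column 4

Recompute each row's even parity and compare to rp:
  r0: data parity 1, sent rp 1 → ok
  r1: data parity 0, sent rp 0 → ok
  r2: data parity 1, sent rp 0 → mismatch
  r3: data parity 0, sent rp 0 → ok
  r4: data parity 1, sent rp 1 → ok
Recompute each column's even parity and compare to cp:
  c0: data parity 1, sent cp 1 → ok
  c1: data parity 1, sent cp 1 → ok
  c2: data parity 0, sent cp 0 → ok
  c3: data parity 0, sent cp 0 → ok
  c4: data parity 1, sent cp 0 → mismatch
Exactly one row (r2) and one column (c4) fail → the flipped bit is at their intersection.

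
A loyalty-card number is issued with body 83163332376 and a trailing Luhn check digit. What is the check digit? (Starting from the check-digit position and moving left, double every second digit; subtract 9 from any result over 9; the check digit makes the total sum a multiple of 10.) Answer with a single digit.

Partial digits right→left: 6 7 3 2 3 3 3 6 1 3 8
Double every second digit counting from the check-digit position (so the 1st, 3rd, 5th, ... of the partial from the right).
  doubled (with −9 where >9): 3 6 6 6 2 7 → sum 30
  kept as-is: 7 2 3 6 3 → sum 21
Total = 30 + 21 = 51.
Check digit = (10 − (51 mod 10)) mod 10 = 9.

9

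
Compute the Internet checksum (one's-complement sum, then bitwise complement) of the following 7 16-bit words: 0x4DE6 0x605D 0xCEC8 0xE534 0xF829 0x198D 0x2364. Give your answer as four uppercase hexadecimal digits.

68A3

One's-complement addition (fold any carry out of bit 15 back into bit 0):
  0x4DE6 + 0x605D = 0x0AE43
  0xAE43 + 0xCEC8 = 0x17D0B → wrap carry → 0x7D0C
  0x7D0C + 0xE534 = 0x16240 → wrap carry → 0x6241
  0x6241 + 0xF829 = 0x15A6A → wrap carry → 0x5A6B
  0x5A6B + 0x198D = 0x073F8
  0x73F8 + 0x2364 = 0x0975C
One's-complement sum = 0x975C.
Checksum = ~0x975C & 0xFFFF = 0x68A3.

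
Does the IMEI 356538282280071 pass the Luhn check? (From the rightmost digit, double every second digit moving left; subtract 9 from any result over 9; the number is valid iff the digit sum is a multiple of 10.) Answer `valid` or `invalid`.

From the right, keep odd positions and double even positions (subtract 9 from any doubled value over 9):
  doubled (positions 2,4,...): 5 0 4 7 7 1 1 → sum 25
  kept (positions 1,3,...): 1 0 8 2 2 3 6 3 → sum 25
Total = 50.
50 mod 10 = 0, so the number is valid.

valid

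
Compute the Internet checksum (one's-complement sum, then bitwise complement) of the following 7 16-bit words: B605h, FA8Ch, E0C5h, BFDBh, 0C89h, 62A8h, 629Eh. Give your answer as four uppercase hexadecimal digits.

DCFB

One's-complement addition (fold any carry out of bit 15 back into bit 0):
  0xB605 + 0xFA8C = 0x1B091 → wrap carry → 0xB092
  0xB092 + 0xE0C5 = 0x19157 → wrap carry → 0x9158
  0x9158 + 0xBFDB = 0x15133 → wrap carry → 0x5134
  0x5134 + 0x0C89 = 0x05DBD
  0x5DBD + 0x62A8 = 0x0C065
  0xC065 + 0x629E = 0x12303 → wrap carry → 0x2304
One's-complement sum = 0x2304.
Checksum = ~0x2304 & 0xFFFF = 0xDCFB.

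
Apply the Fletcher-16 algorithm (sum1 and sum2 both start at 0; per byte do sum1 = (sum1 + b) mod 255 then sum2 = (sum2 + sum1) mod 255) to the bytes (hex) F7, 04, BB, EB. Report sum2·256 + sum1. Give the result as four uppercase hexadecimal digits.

4FA3

Running sums (mod 255):
  after byte 0 (F7): sum1=247, sum2=247
  after byte 1 (04): sum1=251, sum2=243
  after byte 2 (BB): sum1=183, sum2=171
  after byte 3 (EB): sum1=163, sum2=79
Checksum = sum2·256 + sum1 = 79·256 + 163 = 20387 = 0x4FA3.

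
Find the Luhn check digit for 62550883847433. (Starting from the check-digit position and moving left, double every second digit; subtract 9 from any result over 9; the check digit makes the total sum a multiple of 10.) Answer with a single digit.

3

Partial digits right→left: 3 3 4 7 4 8 3 8 8 0 5 5 2 6
Double every second digit counting from the check-digit position (so the 1st, 3rd, 5th, ... of the partial from the right).
  doubled (with −9 where >9): 6 8 8 6 7 1 4 → sum 40
  kept as-is: 3 7 8 8 0 5 6 → sum 37
Total = 40 + 37 = 77.
Check digit = (10 − (77 mod 10)) mod 10 = 3.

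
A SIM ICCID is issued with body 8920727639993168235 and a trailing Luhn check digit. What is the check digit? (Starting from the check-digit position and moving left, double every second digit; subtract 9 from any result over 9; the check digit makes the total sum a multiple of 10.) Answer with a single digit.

Partial digits right→left: 5 3 2 8 6 1 3 9 9 9 3 6 7 2 7 0 2 9 8
Double every second digit counting from the check-digit position (so the 1st, 3rd, 5th, ... of the partial from the right).
  doubled (with −9 where >9): 1 4 3 6 9 6 5 5 4 7 → sum 50
  kept as-is: 3 8 1 9 9 6 2 0 9 → sum 47
Total = 50 + 47 = 97.
Check digit = (10 − (97 mod 10)) mod 10 = 3.

3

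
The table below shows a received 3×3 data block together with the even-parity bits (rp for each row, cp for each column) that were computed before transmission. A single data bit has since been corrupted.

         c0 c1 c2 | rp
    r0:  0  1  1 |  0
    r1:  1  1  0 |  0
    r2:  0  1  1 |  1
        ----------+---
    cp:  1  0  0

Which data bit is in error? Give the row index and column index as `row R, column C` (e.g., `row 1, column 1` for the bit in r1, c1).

Recompute each row's even parity and compare to rp:
  r0: data parity 0, sent rp 0 → ok
  r1: data parity 0, sent rp 0 → ok
  r2: data parity 0, sent rp 1 → mismatch
Recompute each column's even parity and compare to cp:
  c0: data parity 1, sent cp 1 → ok
  c1: data parity 1, sent cp 0 → mismatch
  c2: data parity 0, sent cp 0 → ok
Exactly one row (r2) and one column (c1) fail → the flipped bit is at their intersection.

row 2, column 1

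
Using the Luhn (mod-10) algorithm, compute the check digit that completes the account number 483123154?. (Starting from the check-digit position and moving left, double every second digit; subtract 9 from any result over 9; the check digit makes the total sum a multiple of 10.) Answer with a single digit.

5

Partial digits right→left: 4 5 1 3 2 1 3 8 4
Double every second digit counting from the check-digit position (so the 1st, 3rd, 5th, ... of the partial from the right).
  doubled (with −9 where >9): 8 2 4 6 8 → sum 28
  kept as-is: 5 3 1 8 → sum 17
Total = 28 + 17 = 45.
Check digit = (10 − (45 mod 10)) mod 10 = 5.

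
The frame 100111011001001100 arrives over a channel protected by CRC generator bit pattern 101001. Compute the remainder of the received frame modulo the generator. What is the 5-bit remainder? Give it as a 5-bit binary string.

00000

Modulo-2 division of 100111011001001100 by 101001:
  pos 0: 100111 XOR 101001 = 001110
  pos 2: 111001 XOR 101001 = 010000
  pos 3: 100001 XOR 101001 = 001000
  pos 5: 100000 XOR 101001 = 001001
  pos 7: 100110 XOR 101001 = 001111
  pos 9: 111101 XOR 101001 = 010100
  pos 10: 101001 XOR 101001 = 000000
Remainder = 00000 (zero — the frame passes the CRC check).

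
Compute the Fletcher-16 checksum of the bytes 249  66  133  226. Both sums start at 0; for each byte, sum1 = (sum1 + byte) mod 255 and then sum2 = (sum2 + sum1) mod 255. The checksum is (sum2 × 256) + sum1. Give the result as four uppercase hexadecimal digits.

Running sums (mod 255):
  after byte 0 (249): sum1=249, sum2=249
  after byte 1 (66): sum1=60, sum2=54
  after byte 2 (133): sum1=193, sum2=247
  after byte 3 (226): sum1=164, sum2=156
Checksum = sum2·256 + sum1 = 156·256 + 164 = 40100 = 0x9CA4.

9CA4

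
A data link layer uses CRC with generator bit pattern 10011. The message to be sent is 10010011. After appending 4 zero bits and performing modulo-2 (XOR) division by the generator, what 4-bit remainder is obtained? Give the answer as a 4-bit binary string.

Append 4 zeros: 100100110000. Divide by 10011 (XOR where the leading bit is 1):
  pos 0: 10010 XOR 10011 = 00001
  pos 4: 10110 XOR 10011 = 00101
  pos 6: 10100 XOR 10011 = 00111
Remainder (last 4 bits) = 1110. This is the CRC / FCS.

1110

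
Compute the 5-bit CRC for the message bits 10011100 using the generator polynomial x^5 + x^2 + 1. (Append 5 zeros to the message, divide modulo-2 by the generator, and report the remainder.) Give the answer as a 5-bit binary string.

01101

Append 5 zeros: 1001110000000. Divide by 100101 (XOR where the leading bit is 1):
  pos 0: 100111 XOR 100101 = 000010
  pos 4: 100000 XOR 100101 = 000101
  pos 7: 101000 XOR 100101 = 001101
Remainder (last 5 bits) = 01101. This is the CRC / FCS.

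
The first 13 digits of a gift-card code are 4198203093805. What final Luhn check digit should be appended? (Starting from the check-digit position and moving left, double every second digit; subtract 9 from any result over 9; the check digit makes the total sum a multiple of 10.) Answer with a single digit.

Partial digits right→left: 5 0 8 3 9 0 3 0 2 8 9 1 4
Double every second digit counting from the check-digit position (so the 1st, 3rd, 5th, ... of the partial from the right).
  doubled (with −9 where >9): 1 7 9 6 4 9 8 → sum 44
  kept as-is: 0 3 0 0 8 1 → sum 12
Total = 44 + 12 = 56.
Check digit = (10 − (56 mod 10)) mod 10 = 4.

4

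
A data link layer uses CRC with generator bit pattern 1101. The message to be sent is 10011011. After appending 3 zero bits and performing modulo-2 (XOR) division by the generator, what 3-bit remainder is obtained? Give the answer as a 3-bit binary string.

Append 3 zeros: 10011011000. Divide by 1101 (XOR where the leading bit is 1):
  pos 0: 1001 XOR 1101 = 0100
  pos 1: 1001 XOR 1101 = 0100
  pos 2: 1000 XOR 1101 = 0101
  pos 3: 1011 XOR 1101 = 0110
  pos 4: 1101 XOR 1101 = 0000
Remainder (last 3 bits) = 000. This is the CRC / FCS.

000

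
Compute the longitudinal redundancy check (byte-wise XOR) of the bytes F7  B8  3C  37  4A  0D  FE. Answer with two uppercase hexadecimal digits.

XOR the bytes together:
  start with 0xF7
  0xF7 ⊕ 0xB8 = 0x4F
  0x4F ⊕ 0x3C = 0x73
  0x73 ⊕ 0x37 = 0x44
  0x44 ⊕ 0x4A = 0x0E
  0x0E ⊕ 0x0D = 0x03
  0x03 ⊕ 0xFE = 0xFD

FD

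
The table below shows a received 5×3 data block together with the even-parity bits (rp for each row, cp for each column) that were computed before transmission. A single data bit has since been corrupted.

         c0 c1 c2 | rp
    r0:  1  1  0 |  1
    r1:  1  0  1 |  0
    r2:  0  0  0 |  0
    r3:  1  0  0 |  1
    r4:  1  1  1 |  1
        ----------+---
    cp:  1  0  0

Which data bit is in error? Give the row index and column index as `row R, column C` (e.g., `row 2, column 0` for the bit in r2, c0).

Recompute each row's even parity and compare to rp:
  r0: data parity 0, sent rp 1 → mismatch
  r1: data parity 0, sent rp 0 → ok
  r2: data parity 0, sent rp 0 → ok
  r3: data parity 1, sent rp 1 → ok
  r4: data parity 1, sent rp 1 → ok
Recompute each column's even parity and compare to cp:
  c0: data parity 0, sent cp 1 → mismatch
  c1: data parity 0, sent cp 0 → ok
  c2: data parity 0, sent cp 0 → ok
Exactly one row (r0) and one column (c0) fail → the flipped bit is at their intersection.

row 0, column 0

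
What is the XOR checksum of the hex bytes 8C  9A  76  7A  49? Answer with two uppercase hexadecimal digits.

XOR the bytes together:
  start with 0x8C
  0x8C ⊕ 0x9A = 0x16
  0x16 ⊕ 0x76 = 0x60
  0x60 ⊕ 0x7A = 0x1A
  0x1A ⊕ 0x49 = 0x53

53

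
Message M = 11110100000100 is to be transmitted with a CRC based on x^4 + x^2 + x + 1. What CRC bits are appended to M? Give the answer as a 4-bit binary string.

1010

Append 4 zeros: 111101000001000000. Divide by 10111 (XOR where the leading bit is 1):
  pos 0: 11110 XOR 10111 = 01001
  pos 1: 10011 XOR 10111 = 00100
  pos 3: 10000 XOR 10111 = 00111
  pos 5: 11100 XOR 10111 = 01011
  pos 6: 10110 XOR 10111 = 00001
  pos 10: 11000 XOR 10111 = 01111
  pos 11: 11110 XOR 10111 = 01001
  pos 12: 10010 XOR 10111 = 00101
Remainder (last 4 bits) = 1010. This is the CRC / FCS.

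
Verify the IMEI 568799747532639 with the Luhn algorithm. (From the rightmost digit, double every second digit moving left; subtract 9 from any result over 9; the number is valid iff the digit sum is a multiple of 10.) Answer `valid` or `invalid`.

From the right, keep odd positions and double even positions (subtract 9 from any doubled value over 9):
  doubled (positions 2,4,...): 6 4 1 8 9 5 3 → sum 36
  kept (positions 1,3,...): 9 6 3 7 7 9 8 5 → sum 54
Total = 90.
90 mod 10 = 0, so the number is valid.

valid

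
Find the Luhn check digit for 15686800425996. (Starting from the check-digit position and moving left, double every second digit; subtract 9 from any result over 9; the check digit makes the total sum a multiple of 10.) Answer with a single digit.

Partial digits right→left: 6 9 9 5 2 4 0 0 8 6 8 6 5 1
Double every second digit counting from the check-digit position (so the 1st, 3rd, 5th, ... of the partial from the right).
  doubled (with −9 where >9): 3 9 4 0 7 7 1 → sum 31
  kept as-is: 9 5 4 0 6 6 1 → sum 31
Total = 31 + 31 = 62.
Check digit = (10 − (62 mod 10)) mod 10 = 8.

8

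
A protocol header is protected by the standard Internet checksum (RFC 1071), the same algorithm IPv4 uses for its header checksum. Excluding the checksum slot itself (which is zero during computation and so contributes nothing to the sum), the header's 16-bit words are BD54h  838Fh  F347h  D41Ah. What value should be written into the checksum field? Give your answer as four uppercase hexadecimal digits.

F7B8

One's-complement addition (fold any carry out of bit 15 back into bit 0):
  0xBD54 + 0x838F = 0x140E3 → wrap carry → 0x40E4
  0x40E4 + 0xF347 = 0x1342B → wrap carry → 0x342C
  0x342C + 0xD41A = 0x10846 → wrap carry → 0x0847
One's-complement sum = 0x0847.
Checksum = ~0x0847 & 0xFFFF = 0xF7B8.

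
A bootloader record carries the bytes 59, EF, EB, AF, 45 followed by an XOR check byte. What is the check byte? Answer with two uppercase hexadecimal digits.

B7

XOR the bytes together:
  start with 0x59
  0x59 ⊕ 0xEF = 0xB6
  0xB6 ⊕ 0xEB = 0x5D
  0x5D ⊕ 0xAF = 0xF2
  0xF2 ⊕ 0x45 = 0xB7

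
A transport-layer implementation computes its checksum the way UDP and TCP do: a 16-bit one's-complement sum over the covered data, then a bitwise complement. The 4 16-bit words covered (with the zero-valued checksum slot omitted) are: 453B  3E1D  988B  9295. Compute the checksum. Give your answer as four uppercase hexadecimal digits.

One's-complement addition (fold any carry out of bit 15 back into bit 0):
  0x453B + 0x3E1D = 0x08358
  0x8358 + 0x988B = 0x11BE3 → wrap carry → 0x1BE4
  0x1BE4 + 0x9295 = 0x0AE79
One's-complement sum = 0xAE79.
Checksum = ~0xAE79 & 0xFFFF = 0x5186.

5186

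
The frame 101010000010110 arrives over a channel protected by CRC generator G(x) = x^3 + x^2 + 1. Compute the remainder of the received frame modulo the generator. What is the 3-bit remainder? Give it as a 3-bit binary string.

110

Modulo-2 division of 101010000010110 by 1101:
  pos 0: 1010 XOR 1101 = 0111
  pos 1: 1111 XOR 1101 = 0010
  pos 3: 1000 XOR 1101 = 0101
  pos 4: 1010 XOR 1101 = 0111
  pos 5: 1110 XOR 1101 = 0011
  pos 7: 1101 XOR 1101 = 0000
Remainder = 110 (nonzero — an error is detected).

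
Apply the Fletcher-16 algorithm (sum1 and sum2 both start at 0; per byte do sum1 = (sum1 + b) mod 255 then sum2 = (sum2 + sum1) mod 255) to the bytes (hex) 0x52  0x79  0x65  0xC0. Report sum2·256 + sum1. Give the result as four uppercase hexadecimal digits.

Running sums (mod 255):
  after byte 0 (0x52): sum1=82, sum2=82
  after byte 1 (0x79): sum1=203, sum2=30
  after byte 2 (0x65): sum1=49, sum2=79
  after byte 3 (0xC0): sum1=241, sum2=65
Checksum = sum2·256 + sum1 = 65·256 + 241 = 16881 = 0x41F1.

41F1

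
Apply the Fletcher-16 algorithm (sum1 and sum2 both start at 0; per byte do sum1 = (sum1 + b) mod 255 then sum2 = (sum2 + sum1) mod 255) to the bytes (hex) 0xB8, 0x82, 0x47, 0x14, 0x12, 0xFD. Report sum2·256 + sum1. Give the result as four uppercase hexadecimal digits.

5CA6

Running sums (mod 255):
  after byte 0 (0xB8): sum1=184, sum2=184
  after byte 1 (0x82): sum1=59, sum2=243
  after byte 2 (0x47): sum1=130, sum2=118
  after byte 3 (0x14): sum1=150, sum2=13
  after byte 4 (0x12): sum1=168, sum2=181
  after byte 5 (0xFD): sum1=166, sum2=92
Checksum = sum2·256 + sum1 = 92·256 + 166 = 23718 = 0x5CA6.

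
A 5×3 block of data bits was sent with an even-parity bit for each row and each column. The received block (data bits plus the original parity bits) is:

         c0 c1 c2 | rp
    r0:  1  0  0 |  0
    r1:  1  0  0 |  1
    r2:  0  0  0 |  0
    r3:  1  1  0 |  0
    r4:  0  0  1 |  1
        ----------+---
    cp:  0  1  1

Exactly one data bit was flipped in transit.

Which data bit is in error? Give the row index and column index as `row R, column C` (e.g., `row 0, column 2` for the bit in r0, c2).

row 0, column 0

Recompute each row's even parity and compare to rp:
  r0: data parity 1, sent rp 0 → mismatch
  r1: data parity 1, sent rp 1 → ok
  r2: data parity 0, sent rp 0 → ok
  r3: data parity 0, sent rp 0 → ok
  r4: data parity 1, sent rp 1 → ok
Recompute each column's even parity and compare to cp:
  c0: data parity 1, sent cp 0 → mismatch
  c1: data parity 1, sent cp 1 → ok
  c2: data parity 1, sent cp 1 → ok
Exactly one row (r0) and one column (c0) fail → the flipped bit is at their intersection.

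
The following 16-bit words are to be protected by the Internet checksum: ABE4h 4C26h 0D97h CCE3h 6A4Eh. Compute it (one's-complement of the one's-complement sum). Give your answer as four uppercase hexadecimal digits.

C32B

One's-complement addition (fold any carry out of bit 15 back into bit 0):
  0xABE4 + 0x4C26 = 0x0F80A
  0xF80A + 0x0D97 = 0x105A1 → wrap carry → 0x05A2
  0x05A2 + 0xCCE3 = 0x0D285
  0xD285 + 0x6A4E = 0x13CD3 → wrap carry → 0x3CD4
One's-complement sum = 0x3CD4.
Checksum = ~0x3CD4 & 0xFFFF = 0xC32B.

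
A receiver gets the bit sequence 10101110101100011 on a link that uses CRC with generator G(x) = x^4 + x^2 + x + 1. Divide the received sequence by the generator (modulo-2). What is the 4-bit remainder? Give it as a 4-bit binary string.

0000

Modulo-2 division of 10101110101100011 by 10111:
  pos 0: 10101 XOR 10111 = 00010
  pos 3: 10110 XOR 10111 = 00001
  pos 7: 11011 XOR 10111 = 01100
  pos 8: 11000 XOR 10111 = 01111
  pos 9: 11110 XOR 10111 = 01001
  pos 10: 10010 XOR 10111 = 00101
  pos 12: 10111 XOR 10111 = 00000
Remainder = 0000 (zero — the frame passes the CRC check).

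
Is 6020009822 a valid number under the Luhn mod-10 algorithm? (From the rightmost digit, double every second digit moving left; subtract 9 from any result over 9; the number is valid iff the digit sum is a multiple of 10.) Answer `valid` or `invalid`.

valid

From the right, keep odd positions and double even positions (subtract 9 from any doubled value over 9):
  doubled (positions 2,4,...): 4 9 0 4 3 → sum 20
  kept (positions 1,3,...): 2 8 0 0 0 → sum 10
Total = 30.
30 mod 10 = 0, so the number is valid.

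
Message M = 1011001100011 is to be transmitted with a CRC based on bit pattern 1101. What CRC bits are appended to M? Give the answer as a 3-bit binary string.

011

Append 3 zeros: 1011001100011000. Divide by 1101 (XOR where the leading bit is 1):
  pos 0: 1011 XOR 1101 = 0110
  pos 1: 1100 XOR 1101 = 0001
  pos 4: 1011 XOR 1101 = 0110
  pos 5: 1100 XOR 1101 = 0001
  pos 8: 1001 XOR 1101 = 0100
  pos 9: 1001 XOR 1101 = 0100
  pos 10: 1000 XOR 1101 = 0101
  pos 11: 1010 XOR 1101 = 0111
  pos 12: 1110 XOR 1101 = 0011
Remainder (last 3 bits) = 011. This is the CRC / FCS.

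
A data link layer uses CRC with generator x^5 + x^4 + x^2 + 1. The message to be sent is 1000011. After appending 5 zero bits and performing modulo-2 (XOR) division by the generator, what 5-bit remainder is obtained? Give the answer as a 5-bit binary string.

00100

Append 5 zeros: 100001100000. Divide by 110101 (XOR where the leading bit is 1):
  pos 0: 100001 XOR 110101 = 010100
  pos 1: 101001 XOR 110101 = 011100
  pos 2: 111000 XOR 110101 = 001101
  pos 4: 110100 XOR 110101 = 000001
Remainder (last 5 bits) = 00100. This is the CRC / FCS.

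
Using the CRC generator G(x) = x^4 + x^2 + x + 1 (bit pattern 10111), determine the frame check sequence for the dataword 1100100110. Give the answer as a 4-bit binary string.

Append 4 zeros: 11001001100000. Divide by 10111 (XOR where the leading bit is 1):
  pos 0: 11001 XOR 10111 = 01110
  pos 1: 11100 XOR 10111 = 01011
  pos 2: 10110 XOR 10111 = 00001
  pos 6: 11100 XOR 10111 = 01011
  pos 7: 10110 XOR 10111 = 00001
Remainder (last 4 bits) = 0100. This is the CRC / FCS.

0100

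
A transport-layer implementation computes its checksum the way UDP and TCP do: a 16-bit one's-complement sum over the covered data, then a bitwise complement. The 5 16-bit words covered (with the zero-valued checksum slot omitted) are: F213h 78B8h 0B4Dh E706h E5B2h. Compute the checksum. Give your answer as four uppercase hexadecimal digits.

BD2C

One's-complement addition (fold any carry out of bit 15 back into bit 0):
  0xF213 + 0x78B8 = 0x16ACB → wrap carry → 0x6ACC
  0x6ACC + 0x0B4D = 0x07619
  0x7619 + 0xE706 = 0x15D1F → wrap carry → 0x5D20
  0x5D20 + 0xE5B2 = 0x142D2 → wrap carry → 0x42D3
One's-complement sum = 0x42D3.
Checksum = ~0x42D3 & 0xFFFF = 0xBD2C.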